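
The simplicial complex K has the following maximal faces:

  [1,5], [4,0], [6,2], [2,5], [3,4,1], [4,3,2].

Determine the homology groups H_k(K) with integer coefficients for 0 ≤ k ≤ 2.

Order the vertices as 0 < 1 < 2 < 3 < 4 < 5 < 6. Listing each simplex with vertices in this order, K has dimension 2 with simplices:

  0-simplices (7): [0], [1], [2], [3], [4], [5], [6]
  1-simplices (9): [0,4], [1,3], [1,4], [1,5], [2,3], [2,4], [2,5], [2,6], [3,4]
  2-simplices (2): [1,3,4], [2,3,4]

giving chain groups C_0 ≅ Z^7, C_1 ≅ Z^9, C_2 ≅ Z^2.

Boundary ∂_1: C_1 → C_0 maps an edge to its endpoints' difference, ∂[p,q] = q − p.
The 7×9 boundary matrix has rank 6 and Smith normal form diag(1,1,1,1,1,1).

∂_2: C_2 → C_1 acts by ∂[p,q,r] = [q,r] − [p,r] + [p,q]. For instance
  ∂[1,3,4] = [3,4] − [1,4] + [1,3],
  ∂[2,3,4] = [3,4] − [2,4] + [2,3].
The 9×2 boundary matrix has rank 2 and Smith normal form diag(1,1).

From H_k ≅ ker(∂_k) / im(∂_{k+1}) we obtain:

  H_0: rank C_0 − rank ∂_1 = 7 − 6 = 1, and the invariant factors of ∂_1 are all 1, so H_0 = Z.
  H_1: rank ker ∂_1 − rank ∂_2 = (9 − 6) − 2 = 1, and the invariant factors of ∂_2 are all 1, so H_1 = Z.
  H_2: rank ker ∂_2 − rank ∂_3 = (2 − 2) − 0 = 0, and there is no ∂_3, so H_2 = 0.

As a check, the Euler characteristic is 7 − 9 + 2 = 0, which agrees with 1 − 1 + 0 = 0.

H_0 ≅ Z,  H_1 ≅ Z,  H_2 = 0.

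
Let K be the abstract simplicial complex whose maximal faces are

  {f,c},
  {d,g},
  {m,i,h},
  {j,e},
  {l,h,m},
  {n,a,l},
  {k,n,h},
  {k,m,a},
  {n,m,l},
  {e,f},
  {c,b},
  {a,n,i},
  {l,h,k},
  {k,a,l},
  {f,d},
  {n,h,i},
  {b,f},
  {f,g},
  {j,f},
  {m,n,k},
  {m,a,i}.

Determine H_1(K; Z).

K has 14 vertices, 27 edges, 12 triangles.
rank ∂_1 = 12, rank ∂_2 = 12 ⇒ b_1 = 27 − 12 − 12 = 3; ∂_2 has invariant factor(s) [2] giving torsion. So H_1 = Z^3 ⊕ Z_2.

H_1 = Z^3 ⊕ Z_2.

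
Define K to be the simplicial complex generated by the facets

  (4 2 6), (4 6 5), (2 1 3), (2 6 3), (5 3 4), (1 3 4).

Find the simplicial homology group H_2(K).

H_2 = 0.

We work with the vertex ordering 1 < 2 < 3 < 4 < 5 < 6. The simplices of K, each written with vertices in increasing order, are:

  0-simplices (6): [1], [2], [3], [4], [5], [6]
  1-simplices (12): [1,2], [1,3], [1,4], [2,3], [2,4], [2,6], [3,4], [3,5], [3,6], [4,5], [4,6], [5,6]
  2-simplices (6): [1,2,3], [1,3,4], [2,3,6], [2,4,6], [3,4,5], [4,5,6]

Hence C_0 ≅ Z^6, C_1 ≅ Z^12, C_2 ≅ Z^6.

∂_1: C_1 → C_0 sends each edge [p,q] (with p < q) to q − p.
The 6×12 boundary matrix has rank 5 and Smith normal form diag(1,1,1,1,1).

∂_2: C_2 → C_1 acts by ∂[p,q,r] = [q,r] − [p,r] + [p,q]. For instance
  ∂[2,3,6] = [3,6] − [2,6] + [2,3],
  ∂[2,4,6] = [4,6] − [2,6] + [2,4].
As a 12×6 matrix over Z this has rank 6, with invariant factors (1,1,1,1,1,1).

Reading off H_k = ker ∂_k / im ∂_{k+1}:

  H_2: rank ker ∂_2 − rank ∂_3 = (6 − 6) − 0 = 0, and there is no ∂_3, so H_2 = 0.

(K is a triangulation of the cylinder S^1 x I.)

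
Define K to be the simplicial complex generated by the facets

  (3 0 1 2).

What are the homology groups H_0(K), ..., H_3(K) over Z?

We work with the vertex ordering 0 < 1 < 2 < 3. The simplices of K, each written with vertices in increasing order, are:

  0-simplices (4): [0], [1], [2], [3]
  1-simplices (6): [0,1], [0,2], [0,3], [1,2], [1,3], [2,3]
  2-simplices (4): [0,1,2], [0,1,3], [0,2,3], [1,2,3]
  3-simplices (1): [0,1,2,3]

giving chain groups C_0 ≅ Z^4, C_1 ≅ Z^6, C_2 ≅ Z^4, C_3 ≅ Z^1.

Boundary ∂_1: C_1 → C_0 is given by ∂[p,q] = [q] − [p]. For instance
  ∂[0,1] = [1] − [0].
The resulting 4×6 matrix has rank 3, and its Smith normal form has invariant factors (1,1,1).

Boundary ∂_2: C_2 → C_1 acts by ∂[p,q,r] = [q,r] − [p,r] + [p,q]. For instance
  ∂[0,1,3] = [1,3] − [0,3] + [0,1],
  ∂[0,1,2] = [1,2] − [0,2] + [0,1].
This gives a 6×4 integer matrix of rank 3; reducing to Smith normal form yields diagonal entries (1,1,1).

The boundary map ∂_3: C_3 → C_2 sends each 3-simplex σ to the alternating sum Σ_i (−1)^i (σ with its i-th vertex removed). For instance
  ∂[0,1,2,3] = [1,2,3] − [0,2,3] + [0,1,3] − [0,1,2].
The 4×1 boundary matrix has rank 1 and Smith normal form diag(1).

Now H_k = ker ∂_k / im ∂_{k+1}, so:

  H_0: rank C_0 − rank ∂_1 = 4 − 3 = 1, and the invariant factors of ∂_1 are all 1, so H_0 = Z.
  H_1: rank ker ∂_1 − rank ∂_2 = (6 − 3) − 3 = 0, and the invariant factors of ∂_2 are all 1, so H_1 = 0.
  H_2: rank ker ∂_2 − rank ∂_3 = (4 − 3) − 1 = 0, and the invariant factors of ∂_3 are all 1, so H_2 = 0.
  H_3: rank ker ∂_3 − rank ∂_4 = (1 − 1) − 0 = 0, and there is no ∂_4, so H_3 = 0.

H_0 ≅ Z,  H_1 = 0,  H_2 = 0,  H_3 = 0.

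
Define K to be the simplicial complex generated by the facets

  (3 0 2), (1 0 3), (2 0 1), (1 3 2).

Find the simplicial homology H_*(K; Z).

Take the total order 0 < 1 < 2 < 3 on the vertex set. Then K (dimension 2) consists of the simplices:

  0-simplices (4): [0], [1], [2], [3]
  1-simplices (6): [0,1], [0,2], [0,3], [1,2], [1,3], [2,3]
  2-simplices (4): [0,1,2], [0,1,3], [0,2,3], [1,2,3]

so the chain groups are C_0 ≅ Z^4, C_1 ≅ Z^6, C_2 ≅ Z^4.

∂_1: C_1 → C_0 maps an edge to its endpoints' difference, ∂[p,q] = q − p.
The 4×6 boundary matrix has rank 3 and Smith normal form diag(1,1,1).

The boundary map ∂_2: C_2 → C_1 acts by ∂[p,q,r] = [q,r] − [p,r] + [p,q]. For instance
  ∂[1,2,3] = [2,3] − [1,3] + [1,2],
  ∂[0,2,3] = [2,3] − [0,3] + [0,2].
As a 6×4 matrix over Z this has rank 3, with invariant factors (1,1,1).

From H_k ≅ ker(∂_k) / im(∂_{k+1}) we obtain:

  H_0: rank C_0 − rank ∂_1 = 4 − 3 = 1, and the invariant factors of ∂_1 are all 1, so H_0 = Z.
  H_1: rank ker ∂_1 − rank ∂_2 = (6 − 3) − 3 = 0, and the invariant factors of ∂_2 are all 1, so H_1 = 0.
  H_2: rank ker ∂_2 − rank ∂_3 = (4 − 3) − 0 = 1, and there is no ∂_3, so H_2 = Z.

(K is a triangulation of the 2-sphere S^2.)

H_0 = Z,  H_1 = 0,  H_2 = Z.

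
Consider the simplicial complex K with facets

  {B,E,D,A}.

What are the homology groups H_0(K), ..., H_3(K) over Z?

K has 4 vertices, 6 edges, 4 triangles, 1 3-simplex.
rank ∂_0 = 0, rank ∂_1 = 3 ⇒ b_0 = 4 − 0 − 3 = 1; all invariant factors of ∂_1 are 1 so no torsion. So H_0 ≅ Z.
rank ∂_1 = 3, rank ∂_2 = 3 ⇒ b_1 = 6 − 3 − 3 = 0; all invariant factors of ∂_2 are 1 so no torsion. So H_1 ≅ 0.
rank ∂_2 = 3, rank ∂_3 = 1 ⇒ b_2 = 4 − 3 − 1 = 0; all invariant factors of ∂_3 are 1 so no torsion. So H_2 ≅ 0.
rank ∂_3 = 1, rank ∂_4 = 0 ⇒ b_3 = 1 − 1 − 0 = 0. So H_3 ≅ 0.

H_0 ≅ Z,  H_1 = 0,  H_2 = 0,  H_3 = 0.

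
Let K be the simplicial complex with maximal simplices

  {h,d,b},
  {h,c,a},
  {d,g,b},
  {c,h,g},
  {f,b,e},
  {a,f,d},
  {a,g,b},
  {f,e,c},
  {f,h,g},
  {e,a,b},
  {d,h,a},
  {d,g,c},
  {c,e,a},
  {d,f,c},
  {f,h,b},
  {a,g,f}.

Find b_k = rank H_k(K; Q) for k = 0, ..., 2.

b_0 = 1, b_1 = 2, b_2 = 1.

Take the total order a < b < c < d < e < f < g < h on the vertex set. Then K (dimension 2) consists of the simplices:

  0-simplices (8): a, b, c, d, e, f, g, h
  1-simplices (24): ab, ac, ad, ae, af, ag, ah, bd, be, bf, bg, bh, cd, ce, cf, cg, ch, df, dg, dh, ef, fg, fh, gh
  2-simplices (16): abe, abg, ace, ach, adf, adh, afg, bdg, bdh, bef, bfh, cdf, cdg, cef, cgh, fgh

giving chain groups C_0 ≅ Z^8, C_1 ≅ Z^24, C_2 ≅ Z^16.

Boundary ∂_1: C_1 → C_0 sends each edge [p,q] (with p < q) to q − p. For instance
  ∂dh = h − d.
The resulting 8×24 matrix has rank 7, and its Smith normal form has invariant factors (1,1,1,1,1,1,1).

Boundary ∂_2: C_2 → C_1 maps a triangle to the signed sum of its edges. For instance
  ∂bdg = dg − bg + bd,
  ∂fgh = gh − fh + fg.
The resulting 24×16 matrix has rank 15, and its Smith normal form has invariant factors (1,1,1,1,1,1,1,1,1,1,1,1,1,1,1).

From H_k ≅ ker(∂_k) / im(∂_{k+1}) we obtain:

  H_0: rank C_0 − rank ∂_1 = 8 − 7 = 1, and the invariant factors of ∂_1 are all 1, so H_0 = Z.
  H_1: rank ker ∂_1 − rank ∂_2 = (24 − 7) − 15 = 2, and the invariant factors of ∂_2 are all 1, so H_1 = Z^2.
  H_2: rank ker ∂_2 − rank ∂_3 = (16 − 15) − 0 = 1, and there is no ∂_3, so H_2 = Z.

(K is a triangulation of the torus T^2.)

Hence the Betti numbers are b_0 = 1, b_1 = 2, b_2 = 1.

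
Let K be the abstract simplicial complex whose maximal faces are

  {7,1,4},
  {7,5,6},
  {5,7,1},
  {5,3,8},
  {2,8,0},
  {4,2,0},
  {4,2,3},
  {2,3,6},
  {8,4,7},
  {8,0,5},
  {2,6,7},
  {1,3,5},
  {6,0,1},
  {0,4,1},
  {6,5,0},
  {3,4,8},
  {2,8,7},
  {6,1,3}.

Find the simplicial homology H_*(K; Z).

H_0 = Z,  H_1 = Z ⊕ Z/2Z,  H_2 = 0.

Fix the vertex order 0 < 1 < 2 < 3 < 4 < 5 < 6 < 7 < 8 and write every simplex with vertices in increasing order. Then dim K = 2 and the simplices of K are:

  0-simplices (9): [0], [1], [2], [3], [4], [5], [6], [7], [8]
  1-simplices (27): (27 of them)
  2-simplices (18): [0,1,4], [0,1,6], [0,2,4], [0,2,8], [0,5,6], [0,5,8], [1,3,5], [1,3,6], [1,4,7], [1,5,7], [2,3,4], [2,3,6], [2,6,7], [2,7,8], [3,4,8], [3,5,8], [4,7,8], [5,6,7]

giving chain groups C_0 ≅ Z^9, C_1 ≅ Z^27, C_2 ≅ Z^18.

Boundary ∂_1: C_1 → C_0 is given by ∂[p,q] = [q] − [p]. For instance
  ∂[2,7] = [7] − [2].
The resulting 9×27 matrix has rank 8, and its Smith normal form has invariant factors (1,1,1,1,1,1,1,1).

The boundary map ∂_2: C_2 → C_1 maps a triangle to the signed sum of its edges. For instance
  ∂[3,4,8] = [4,8] − [3,8] + [3,4],
  ∂[1,3,5] = [3,5] − [1,5] + [1,3].
The 27×18 boundary matrix has rank 18 and Smith normal form diag(1,1,1,1,1,1,1,1,1,1,1,1,1,1,1,1,1,2).

From H_k ≅ ker(∂_k) / im(∂_{k+1}) we obtain:

  H_0: rank C_0 − rank ∂_1 = 9 − 8 = 1, and the invariant factors of ∂_1 are all 1, so H_0 ≅ Z.
  H_1: rank ker ∂_1 − rank ∂_2 = (27 − 8) − 18 = 1, and ∂_2 has invariant factor 2 > 1, so H_1 ≅ Z ⊕ Z/2Z.
  H_2: rank ker ∂_2 − rank ∂_3 = (18 − 18) − 0 = 0, and there is no ∂_3, so H_2 ≅ 0.

(K is a triangulation of the Klein bottle.)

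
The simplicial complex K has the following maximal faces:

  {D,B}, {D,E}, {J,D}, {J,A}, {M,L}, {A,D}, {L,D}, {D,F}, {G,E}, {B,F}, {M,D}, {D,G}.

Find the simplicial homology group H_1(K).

Take the total order A < B < D < E < F < G < J < L < M on the vertex set. Then K (dimension 1) consists of the simplices:

  0-simplices (9): A, B, D, E, F, G, J, L, M
  1-simplices (12): AD, AJ, BD, BF, DE, DF, DG, DJ, DL, DM, EG, LM

giving chain groups C_0 ≅ Z^9, C_1 ≅ Z^12.

Boundary ∂_1: C_1 → C_0 is given by ∂[p,q] = [q] − [p].
The 9×12 boundary matrix has rank 8 and Smith normal form diag(1,1,1,1,1,1,1,1).

From H_k ≅ ker(∂_k) / im(∂_{k+1}) we obtain:

  H_1: rank ker ∂_1 − rank ∂_2 = (12 − 8) − 0 = 4, and there is no ∂_2, so H_1 = Z^4.

H_1 ≅ Z^4.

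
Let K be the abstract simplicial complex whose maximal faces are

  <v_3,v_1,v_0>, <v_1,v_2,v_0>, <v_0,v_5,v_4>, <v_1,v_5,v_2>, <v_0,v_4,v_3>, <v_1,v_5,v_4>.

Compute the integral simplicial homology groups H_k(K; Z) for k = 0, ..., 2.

H_0 ≅ Z,  H_1 ≅ Z,  H_2 = 0.

Fix the vertex order v_0 < v_1 < v_2 < v_3 < v_4 < v_5 and write every simplex with vertices in increasing order. Then dim K = 2 and the simplices of K are:

  0-simplices (6): [v_0], [v_1], [v_2], [v_3], [v_4], [v_5]
  1-simplices (12): [v_0,v_1], [v_0,v_2], [v_0,v_3], [v_0,v_4], [v_0,v_5], [v_1,v_2], [v_1,v_3], [v_1,v_4], [v_1,v_5], [v_2,v_5], [v_3,v_4], [v_4,v_5]
  2-simplices (6): [v_0,v_1,v_2], [v_0,v_1,v_3], [v_0,v_3,v_4], [v_0,v_4,v_5], [v_1,v_2,v_5], [v_1,v_4,v_5]

Hence C_0 ≅ Z^6, C_1 ≅ Z^12, C_2 ≅ Z^6.

Boundary ∂_1: C_1 → C_0 maps an edge to its endpoints' difference, ∂[p,q] = q − p. For instance
  ∂[v_0,v_5] = [v_5] − [v_0].
As a 6×12 matrix over Z this has rank 5, with invariant factors (1,1,1,1,1).

The boundary map ∂_2: C_2 → C_1 maps a triangle to the signed sum of its edges. For instance
  ∂[v_0,v_1,v_2] = [v_1,v_2] − [v_0,v_2] + [v_0,v_1],
  ∂[v_0,v_4,v_5] = [v_4,v_5] − [v_0,v_5] + [v_0,v_4].
The resulting 12×6 matrix has rank 6, and its Smith normal form has invariant factors (1,1,1,1,1,1).

Reading off H_k = ker ∂_k / im ∂_{k+1}:

  H_0: rank C_0 − rank ∂_1 = 6 − 5 = 1, and the invariant factors of ∂_1 are all 1, so H_0 ≅ Z.
  H_1: rank ker ∂_1 − rank ∂_2 = (12 − 5) − 6 = 1, and the invariant factors of ∂_2 are all 1, so H_1 ≅ Z.
  H_2: rank ker ∂_2 − rank ∂_3 = (6 − 6) − 0 = 0, and there is no ∂_3, so H_2 ≅ 0.

As a check, the Euler characteristic is 6 − 12 + 6 = 0, which agrees with 1 − 1 + 0 = 0.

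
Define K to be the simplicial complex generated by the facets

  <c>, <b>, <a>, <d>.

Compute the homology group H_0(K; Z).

H_0 ≅ Z^4.

K has 4 vertices.
rank ∂_0 = 0, rank ∂_1 = 0 ⇒ b_0 = 4 − 0 − 0 = 4. So H_0 = Z^4.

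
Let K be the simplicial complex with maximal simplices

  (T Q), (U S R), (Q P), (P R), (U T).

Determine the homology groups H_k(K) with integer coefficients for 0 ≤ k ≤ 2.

Order the vertices as P < Q < R < S < T < U. Listing each simplex with vertices in this order, K has dimension 2 with simplices:

  0-simplices (6): P, Q, R, S, T, U
  1-simplices (7): PQ, PR, QT, RS, RU, SU, TU
  2-simplices (1): RSU

giving chain groups C_0 ≅ Z^6, C_1 ≅ Z^7, C_2 ≅ Z^1.

∂_1: C_1 → C_0 sends each edge [p,q] (with p < q) to q − p.
As a 6×7 matrix over Z this has rank 5, with invariant factors (1,1,1,1,1).

The boundary map ∂_2: C_2 → C_1 sends each 2-simplex [p,q,r] to [q,r] − [p,r] + [p,q]. For instance
  ∂RSU = SU − RU + RS.
The resulting 7×1 matrix has rank 1, and its Smith normal form has invariant factors (1).

Now H_k = ker ∂_k / im ∂_{k+1}, so:

  H_0: rank C_0 − rank ∂_1 = 6 − 5 = 1, and the invariant factors of ∂_1 are all 1, so H_0 = Z.
  H_1: rank ker ∂_1 − rank ∂_2 = (7 − 5) − 1 = 1, and the invariant factors of ∂_2 are all 1, so H_1 = Z.
  H_2: rank ker ∂_2 − rank ∂_3 = (1 − 1) − 0 = 0, and there is no ∂_3, so H_2 = 0.

H_0 ≅ Z,  H_1 ≅ Z,  H_2 = 0.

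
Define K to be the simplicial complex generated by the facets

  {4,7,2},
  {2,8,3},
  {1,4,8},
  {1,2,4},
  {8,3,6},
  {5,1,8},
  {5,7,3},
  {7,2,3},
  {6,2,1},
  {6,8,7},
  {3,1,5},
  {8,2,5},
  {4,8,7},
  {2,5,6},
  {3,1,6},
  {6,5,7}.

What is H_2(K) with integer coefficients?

H_2 = Z.

Order the vertices as 1 < 2 < 3 < 4 < 5 < 6 < 7 < 8. Listing each simplex with vertices in this order, K has dimension 2 with simplices:

  0-simplices (8): [1], [2], [3], [4], [5], [6], [7], [8]
  1-simplices (24): (24 of them)
  2-simplices (16): [1,2,4], [1,2,6], [1,3,5], [1,3,6], [1,4,8], [1,5,8], [2,3,7], [2,3,8], [2,4,7], [2,5,6], [2,5,8], [3,5,7], [3,6,8], [4,7,8], [5,6,7], [6,7,8]

giving chain groups C_0 ≅ Z^8, C_1 ≅ Z^24, C_2 ≅ Z^16.

∂_1: C_1 → C_0 is given by ∂[p,q] = [q] − [p].
The resulting 8×24 matrix has rank 7, and its Smith normal form has invariant factors (1,1,1,1,1,1,1).

∂_2: C_2 → C_1 sends each 2-simplex [p,q,r] to [q,r] − [p,r] + [p,q]. For instance
  ∂[2,5,8] = [5,8] − [2,8] + [2,5],
  ∂[1,2,4] = [2,4] − [1,4] + [1,2].
This gives a 24×16 integer matrix of rank 15; reducing to Smith normal form yields diagonal entries (1,1,1,1,1,1,1,1,1,1,1,1,1,1,1).

Reading off H_k = ker ∂_k / im ∂_{k+1}:

  H_2: rank ker ∂_2 − rank ∂_3 = (16 − 15) − 0 = 1, and there is no ∂_3, so H_2 ≅ Z.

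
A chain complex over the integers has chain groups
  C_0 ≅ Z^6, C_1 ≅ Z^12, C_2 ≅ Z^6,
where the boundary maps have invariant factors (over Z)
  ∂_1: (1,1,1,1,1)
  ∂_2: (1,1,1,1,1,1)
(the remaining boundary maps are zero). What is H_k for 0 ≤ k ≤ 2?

H_0 ≅ Z,  H_1 ≅ Z,  H_2 = 0.

H_0: b_0 = 6 − 0 − 5 = 1; torsion from ∂_1 factors > 1: none. So H_0 ≅ Z.
H_1: b_1 = 12 − 5 − 6 = 1; torsion from ∂_2 factors > 1: none. So H_1 ≅ Z.
H_2: b_2 = 6 − 6 − 0 = 0; torsion from ∂_3 factors > 1: none. So H_2 ≅ 0.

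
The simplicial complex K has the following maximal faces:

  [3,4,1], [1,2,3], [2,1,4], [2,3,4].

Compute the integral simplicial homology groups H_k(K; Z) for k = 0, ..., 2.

Fix the vertex order 1 < 2 < 3 < 4 and write every simplex with vertices in increasing order. Then dim K = 2 and the simplices of K are:

  0-simplices (4): [1], [2], [3], [4]
  1-simplices (6): [1,2], [1,3], [1,4], [2,3], [2,4], [3,4]
  2-simplices (4): [1,2,3], [1,2,4], [1,3,4], [2,3,4]

so the chain groups are C_0 ≅ Z^4, C_1 ≅ Z^6, C_2 ≅ Z^4.

Boundary ∂_1: C_1 → C_0 maps an edge to its endpoints' difference, ∂[p,q] = q − p. For instance
  ∂[2,3] = [3] − [2].
The resulting 4×6 matrix has rank 3, and its Smith normal form has invariant factors (1,1,1).

Boundary ∂_2: C_2 → C_1 sends each 2-simplex [p,q,r] to [q,r] − [p,r] + [p,q]. For instance
  ∂[1,2,3] = [2,3] − [1,3] + [1,2],
  ∂[1,3,4] = [3,4] − [1,4] + [1,3].
The 6×4 boundary matrix has rank 3 and Smith normal form diag(1,1,1).

From H_k ≅ ker(∂_k) / im(∂_{k+1}) we obtain:

  H_0: rank C_0 − rank ∂_1 = 4 − 3 = 1, and the invariant factors of ∂_1 are all 1, so H_0 ≅ Z.
  H_1: rank ker ∂_1 − rank ∂_2 = (6 − 3) − 3 = 0, and the invariant factors of ∂_2 are all 1, so H_1 ≅ 0.
  H_2: rank ker ∂_2 − rank ∂_3 = (4 − 3) − 0 = 1, and there is no ∂_3, so H_2 ≅ Z.

H_0 = Z,  H_1 = 0,  H_2 = Z.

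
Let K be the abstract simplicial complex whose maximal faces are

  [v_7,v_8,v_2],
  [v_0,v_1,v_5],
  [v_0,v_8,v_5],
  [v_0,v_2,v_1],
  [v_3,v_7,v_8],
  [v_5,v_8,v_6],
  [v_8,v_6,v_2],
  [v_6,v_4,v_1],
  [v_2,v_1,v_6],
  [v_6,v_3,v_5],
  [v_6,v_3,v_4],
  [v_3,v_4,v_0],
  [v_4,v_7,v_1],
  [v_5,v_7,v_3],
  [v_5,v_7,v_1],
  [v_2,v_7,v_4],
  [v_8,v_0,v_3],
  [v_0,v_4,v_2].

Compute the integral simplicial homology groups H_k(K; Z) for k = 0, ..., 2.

H_0 ≅ Z,  H_1 ≅ Z ⊕ Z/2Z,  H_2 = 0.

Fix the vertex order v_0 < v_1 < v_2 < v_3 < v_4 < v_5 < v_6 < v_7 < v_8 and write every simplex with vertices in increasing order. Then dim K = 2 and the simplices of K are:

  0-simplices (9): [v_0], [v_1], [v_2], [v_3], [v_4], [v_5], [v_6], [v_7], [v_8]
  1-simplices (27): (27 of them)
  2-simplices (18): (18 of them)

giving chain groups C_0 ≅ Z^9, C_1 ≅ Z^27, C_2 ≅ Z^18.

Boundary ∂_1: C_1 → C_0 is given by ∂[p,q] = [q] − [p]. For instance
  ∂[v_3,v_6] = [v_6] − [v_3].
As a 9×27 matrix over Z this has rank 8, with invariant factors (1,1,1,1,1,1,1,1).

The boundary map ∂_2: C_2 → C_1 sends each 2-simplex [p,q,r] to [q,r] − [p,r] + [p,q]. For instance
  ∂[v_0,v_1,v_5] = [v_1,v_5] − [v_0,v_5] + [v_0,v_1],
  ∂[v_0,v_3,v_4] = [v_3,v_4] − [v_0,v_4] + [v_0,v_3].
The 27×18 boundary matrix has rank 18 and Smith normal form diag(1,1,1,1,1,1,1,1,1,1,1,1,1,1,1,1,1,2).

From H_k ≅ ker(∂_k) / im(∂_{k+1}) we obtain:

  H_0: rank C_0 − rank ∂_1 = 9 − 8 = 1, and the invariant factors of ∂_1 are all 1, so H_0 ≅ Z.
  H_1: rank ker ∂_1 − rank ∂_2 = (27 − 8) − 18 = 1, and ∂_2 has invariant factor 2 > 1, so H_1 ≅ Z ⊕ Z/2Z.
  H_2: rank ker ∂_2 − rank ∂_3 = (18 − 18) − 0 = 0, and there is no ∂_3, so H_2 ≅ 0.

As a check, the Euler characteristic is 9 − 27 + 18 = 0, which agrees with 1 − 1 + 0 = 0.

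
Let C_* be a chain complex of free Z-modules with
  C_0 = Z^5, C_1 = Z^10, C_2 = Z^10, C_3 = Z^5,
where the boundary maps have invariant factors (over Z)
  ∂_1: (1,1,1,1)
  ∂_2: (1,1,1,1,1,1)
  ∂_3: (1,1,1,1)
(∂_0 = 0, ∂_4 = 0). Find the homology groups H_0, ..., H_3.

H_0 ≅ Z,  H_1 = 0,  H_2 = 0,  H_3 ≅ Z.

H_0: b_0 = 5 − 0 − 4 = 1; torsion from ∂_1 factors > 1: none. So H_0 ≅ Z.
H_1: b_1 = 10 − 4 − 6 = 0; torsion from ∂_2 factors > 1: none. So H_1 ≅ 0.
H_2: b_2 = 10 − 6 − 4 = 0; torsion from ∂_3 factors > 1: none. So H_2 ≅ 0.
H_3: b_3 = 5 − 4 − 0 = 1; torsion from ∂_4 factors > 1: none. So H_3 ≅ Z.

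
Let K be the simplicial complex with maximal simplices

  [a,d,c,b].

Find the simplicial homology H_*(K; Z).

Order the vertices as a < b < c < d. Listing each simplex with vertices in this order, K has dimension 3 with simplices:

  0-simplices (4): a, b, c, d
  1-simplices (6): ab, ac, ad, bc, bd, cd
  2-simplices (4): abc, abd, acd, bcd
  3-simplices (1): abcd

giving chain groups C_0 ≅ Z^4, C_1 ≅ Z^6, C_2 ≅ Z^4, C_3 ≅ Z^1.

∂_1: C_1 → C_0 is given by ∂[p,q] = [q] − [p]. For instance
  ∂ab = b − a.
The resulting 4×6 matrix has rank 3, and its Smith normal form has invariant factors (1,1,1).

The boundary map ∂_2: C_2 → C_1 maps a triangle to the signed sum of its edges. For instance
  ∂abd = bd − ad + ab,
  ∂abc = bc − ac + ab.
As a 6×4 matrix over Z this has rank 3, with invariant factors (1,1,1).

∂_3: C_3 → C_2 sends each 3-simplex σ to the alternating sum Σ_i (−1)^i (σ with its i-th vertex removed). For instance
  ∂abcd = bcd − acd + abd − abc.
The resulting 4×1 matrix has rank 1, and its Smith normal form has invariant factors (1).

Reading off H_k = ker ∂_k / im ∂_{k+1}:

  H_0: rank C_0 − rank ∂_1 = 4 − 3 = 1, and the invariant factors of ∂_1 are all 1, so H_0 = Z.
  H_1: rank ker ∂_1 − rank ∂_2 = (6 − 3) − 3 = 0, and the invariant factors of ∂_2 are all 1, so H_1 = 0.
  H_2: rank ker ∂_2 − rank ∂_3 = (4 − 3) − 1 = 0, and the invariant factors of ∂_3 are all 1, so H_2 = 0.
  H_3: rank ker ∂_3 − rank ∂_4 = (1 − 1) − 0 = 0, and there is no ∂_4, so H_3 = 0.

As a check, the Euler characteristic is 4 − 6 + 4 − 1 = 1, which agrees with 1 − 0 + 0 − 0 = 1.

H_0 = Z,  H_1 = 0,  H_2 = 0,  H_3 = 0.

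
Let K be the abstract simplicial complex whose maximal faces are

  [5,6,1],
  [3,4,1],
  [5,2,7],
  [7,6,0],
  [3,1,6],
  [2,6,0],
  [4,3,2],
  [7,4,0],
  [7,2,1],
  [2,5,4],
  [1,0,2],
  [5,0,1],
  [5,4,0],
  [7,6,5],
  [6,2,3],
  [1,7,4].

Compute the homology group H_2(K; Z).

Take the total order 0 < 1 < 2 < 3 < 4 < 5 < 6 < 7 on the vertex set. Then K (dimension 2) consists of the simplices:

  0-simplices (8): [0], [1], [2], [3], [4], [5], [6], [7]
  1-simplices (24): (24 of them)
  2-simplices (16): [0,1,2], [0,1,5], [0,2,6], [0,4,5], [0,4,7], [0,6,7], [1,2,7], [1,3,4], [1,3,6], [1,4,7], [1,5,6], [2,3,4], [2,3,6], [2,4,5], [2,5,7], [5,6,7]

Hence C_0 ≅ Z^8, C_1 ≅ Z^24, C_2 ≅ Z^16.

The boundary map ∂_1: C_1 → C_0 maps an edge to its endpoints' difference, ∂[p,q] = q − p. For instance
  ∂[0,5] = [5] − [0].
The resulting 8×24 matrix has rank 7, and its Smith normal form has invariant factors (1,1,1,1,1,1,1).

∂_2: C_2 → C_1 acts by ∂[p,q,r] = [q,r] − [p,r] + [p,q]. For instance
  ∂[1,3,4] = [3,4] − [1,4] + [1,3],
  ∂[1,5,6] = [5,6] − [1,6] + [1,5].
This gives a 24×16 integer matrix of rank 15; reducing to Smith normal form yields diagonal entries (1,1,1,1,1,1,1,1,1,1,1,1,1,1,1).

From H_k ≅ ker(∂_k) / im(∂_{k+1}) we obtain:

  H_2: rank ker ∂_2 − rank ∂_3 = (16 − 15) − 0 = 1, and there is no ∂_3, so H_2 ≅ Z.

H_2 = Z.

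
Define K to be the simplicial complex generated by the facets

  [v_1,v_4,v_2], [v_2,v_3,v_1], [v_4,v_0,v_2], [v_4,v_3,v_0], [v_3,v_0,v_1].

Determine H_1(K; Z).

H_1 ≅ Z.

Fix the vertex order v_0 < v_1 < v_2 < v_3 < v_4 and write every simplex with vertices in increasing order. Then dim K = 2 and the simplices of K are:

  0-simplices (5): [v_0], [v_1], [v_2], [v_3], [v_4]
  1-simplices (10): [v_0,v_1], [v_0,v_2], [v_0,v_3], [v_0,v_4], [v_1,v_2], [v_1,v_3], [v_1,v_4], [v_2,v_3], [v_2,v_4], [v_3,v_4]
  2-simplices (5): [v_0,v_1,v_3], [v_0,v_2,v_4], [v_0,v_3,v_4], [v_1,v_2,v_3], [v_1,v_2,v_4]

giving chain groups C_0 ≅ Z^5, C_1 ≅ Z^10, C_2 ≅ Z^5.

∂_1: C_1 → C_0 sends each edge [p,q] (with p < q) to q − p. For instance
  ∂[v_0,v_2] = [v_2] − [v_0].
This gives a 5×10 integer matrix of rank 4; reducing to Smith normal form yields diagonal entries (1,1,1,1).

The boundary map ∂_2: C_2 → C_1 maps a triangle to the signed sum of its edges. For instance
  ∂[v_1,v_2,v_4] = [v_2,v_4] − [v_1,v_4] + [v_1,v_2],
  ∂[v_0,v_2,v_4] = [v_2,v_4] − [v_0,v_4] + [v_0,v_2].
The 10×5 boundary matrix has rank 5 and Smith normal form diag(1,1,1,1,1).

From H_k ≅ ker(∂_k) / im(∂_{k+1}) we obtain:

  H_1: rank ker ∂_1 − rank ∂_2 = (10 − 4) − 5 = 1, and the invariant factors of ∂_2 are all 1, so H_1 = Z.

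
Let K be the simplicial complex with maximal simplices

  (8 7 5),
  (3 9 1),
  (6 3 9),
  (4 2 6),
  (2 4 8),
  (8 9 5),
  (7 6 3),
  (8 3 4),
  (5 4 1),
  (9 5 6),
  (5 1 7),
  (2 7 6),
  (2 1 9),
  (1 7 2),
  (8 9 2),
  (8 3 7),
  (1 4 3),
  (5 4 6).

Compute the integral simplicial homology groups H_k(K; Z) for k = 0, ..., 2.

H_0 = Z,  H_1 = Z^2,  H_2 = Z.

K has 9 vertices, 27 edges, 18 triangles.
rank ∂_0 = 0, rank ∂_1 = 8 ⇒ b_0 = 9 − 0 − 8 = 1; all invariant factors of ∂_1 are 1 so no torsion. So H_0 ≅ Z.
rank ∂_1 = 8, rank ∂_2 = 17 ⇒ b_1 = 27 − 8 − 17 = 2; all invariant factors of ∂_2 are 1 so no torsion. So H_1 ≅ Z^2.
rank ∂_2 = 17, rank ∂_3 = 0 ⇒ b_2 = 18 − 17 − 0 = 1. So H_2 ≅ Z.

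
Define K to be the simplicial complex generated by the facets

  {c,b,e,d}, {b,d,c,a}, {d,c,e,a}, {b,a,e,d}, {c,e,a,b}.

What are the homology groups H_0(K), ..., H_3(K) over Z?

H_0 = Z,  H_1 = 0,  H_2 = 0,  H_3 = Z.

K has 5 vertices, 10 edges, 10 triangles, 5 3-simplices.
rank ∂_0 = 0, rank ∂_1 = 4 ⇒ b_0 = 5 − 0 − 4 = 1; all invariant factors of ∂_1 are 1 so no torsion. So H_0 = Z.
rank ∂_1 = 4, rank ∂_2 = 6 ⇒ b_1 = 10 − 4 − 6 = 0; all invariant factors of ∂_2 are 1 so no torsion. So H_1 = 0.
rank ∂_2 = 6, rank ∂_3 = 4 ⇒ b_2 = 10 − 6 − 4 = 0; all invariant factors of ∂_3 are 1 so no torsion. So H_2 = 0.
rank ∂_3 = 4, rank ∂_4 = 0 ⇒ b_3 = 5 − 4 − 0 = 1. So H_3 = Z.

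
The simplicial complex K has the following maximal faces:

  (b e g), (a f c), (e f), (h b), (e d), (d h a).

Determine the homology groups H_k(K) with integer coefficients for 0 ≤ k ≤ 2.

H_0 ≅ Z,  H_1 ≅ Z^2,  H_2 = 0.

We work with the vertex ordering a < b < c < d < e < f < g < h. The simplices of K, each written with vertices in increasing order, are:

  0-simplices (8): a, b, c, d, e, f, g, h
  1-simplices (12): ac, ad, af, ah, be, bg, bh, cf, de, dh, ef, eg
  2-simplices (3): acf, adh, beg

so the chain groups are C_0 ≅ Z^8, C_1 ≅ Z^12, C_2 ≅ Z^3.

∂_1: C_1 → C_0 sends each edge [p,q] (with p < q) to q − p.
The resulting 8×12 matrix has rank 7, and its Smith normal form has invariant factors (1,1,1,1,1,1,1).

Boundary ∂_2: C_2 → C_1 maps a triangle to the signed sum of its edges. For instance
  ∂adh = dh − ah + ad,
  ∂beg = eg − bg + be.
The resulting 12×3 matrix has rank 3, and its Smith normal form has invariant factors (1,1,1).

Now H_k = ker ∂_k / im ∂_{k+1}, so:

  H_0: rank C_0 − rank ∂_1 = 8 − 7 = 1, and the invariant factors of ∂_1 are all 1, so H_0 = Z.
  H_1: rank ker ∂_1 − rank ∂_2 = (12 − 7) − 3 = 2, and the invariant factors of ∂_2 are all 1, so H_1 = Z^2.
  H_2: rank ker ∂_2 − rank ∂_3 = (3 − 3) − 0 = 0, and there is no ∂_3, so H_2 = 0.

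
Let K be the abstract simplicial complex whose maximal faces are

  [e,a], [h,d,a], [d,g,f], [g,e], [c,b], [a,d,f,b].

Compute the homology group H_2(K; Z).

H_2 ≅ 0.

We work with the vertex ordering a < b < c < d < e < f < g < h. The simplices of K, each written with vertices in increasing order, are:

  0-simplices (8): a, b, c, d, e, f, g, h
  1-simplices (13): ab, ad, ae, af, ah, bc, bd, bf, df, dg, dh, eg, fg
  2-simplices (6): abd, abf, adf, adh, bdf, dfg
  3-simplices (1): abdf

Hence C_0 ≅ Z^8, C_1 ≅ Z^13, C_2 ≅ Z^6, C_3 ≅ Z^1.

∂_1: C_1 → C_0 maps an edge to its endpoints' difference, ∂[p,q] = q − p.
This gives a 8×13 integer matrix of rank 7; reducing to Smith normal form yields diagonal entries (1,1,1,1,1,1,1).

The boundary map ∂_2: C_2 → C_1 sends each 2-simplex [p,q,r] to [q,r] − [p,r] + [p,q]. For instance
  ∂adf = df − af + ad,
  ∂abd = bd − ad + ab.
This gives a 13×6 integer matrix of rank 5; reducing to Smith normal form yields diagonal entries (1,1,1,1,1).

The boundary map ∂_3: C_3 → C_2 sends each 3-simplex σ to the alternating sum Σ_i (−1)^i (σ with its i-th vertex removed). For instance
  ∂abdf = bdf − adf + abf − abd.
The resulting 6×1 matrix has rank 1, and its Smith normal form has invariant factors (1).

Computing H_k = (kernel of ∂_k) / (image of ∂_{k+1}):

  H_2: rank ker ∂_2 − rank ∂_3 = (6 − 5) − 1 = 0, and the invariant factors of ∂_3 are all 1, so H_2 = 0.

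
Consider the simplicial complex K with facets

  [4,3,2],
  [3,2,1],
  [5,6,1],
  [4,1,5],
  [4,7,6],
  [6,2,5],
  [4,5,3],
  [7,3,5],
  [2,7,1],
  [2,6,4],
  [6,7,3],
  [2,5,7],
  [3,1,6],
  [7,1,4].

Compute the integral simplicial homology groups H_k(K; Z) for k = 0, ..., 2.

Order the vertices as 1 < 2 < 3 < 4 < 5 < 6 < 7. Listing each simplex with vertices in this order, K has dimension 2 with simplices:

  0-simplices (7): [1], [2], [3], [4], [5], [6], [7]
  1-simplices (21): [1,2], [1,3], [1,4], [1,5], [1,6], [1,7], [2,3], [2,4], [2,5], [2,6], [2,7], [3,4], [3,5], [3,6], [3,7], [4,5], [4,6], [4,7], [5,6], [5,7], [6,7]
  2-simplices (14): [1,2,3], [1,2,7], [1,3,6], [1,4,5], [1,4,7], [1,5,6], [2,3,4], [2,4,6], [2,5,6], [2,5,7], [3,4,5], [3,5,7], [3,6,7], [4,6,7]

Hence C_0 ≅ Z^7, C_1 ≅ Z^21, C_2 ≅ Z^14.

Boundary ∂_1: C_1 → C_0 maps an edge to its endpoints' difference, ∂[p,q] = q − p.
The 7×21 boundary matrix has rank 6 and Smith normal form diag(1,1,1,1,1,1).

The boundary map ∂_2: C_2 → C_1 sends each 2-simplex [p,q,r] to [q,r] − [p,r] + [p,q]. For instance
  ∂[1,2,3] = [2,3] − [1,3] + [1,2],
  ∂[3,4,5] = [4,5] − [3,5] + [3,4].
This gives a 21×14 integer matrix of rank 13; reducing to Smith normal form yields diagonal entries (1,1,1,1,1,1,1,1,1,1,1,1,1).

Now H_k = ker ∂_k / im ∂_{k+1}, so:

  H_0: rank C_0 − rank ∂_1 = 7 − 6 = 1, and the invariant factors of ∂_1 are all 1, so H_0 = Z.
  H_1: rank ker ∂_1 − rank ∂_2 = (21 − 6) − 13 = 2, and the invariant factors of ∂_2 are all 1, so H_1 = Z^2.
  H_2: rank ker ∂_2 − rank ∂_3 = (14 − 13) − 0 = 1, and there is no ∂_3, so H_2 = Z.

(K is a triangulation of the torus T^2.)

H_0 ≅ Z,  H_1 ≅ Z^2,  H_2 ≅ Z.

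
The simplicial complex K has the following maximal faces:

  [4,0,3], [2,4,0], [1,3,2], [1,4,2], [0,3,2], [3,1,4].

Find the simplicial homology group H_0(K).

H_0 = Z.

Fix the vertex order 0 < 1 < 2 < 3 < 4 and write every simplex with vertices in increasing order. Then dim K = 2 and the simplices of K are:

  0-simplices (5): [0], [1], [2], [3], [4]
  1-simplices (9): [0,2], [0,3], [0,4], [1,2], [1,3], [1,4], [2,3], [2,4], [3,4]
  2-simplices (6): [0,2,3], [0,2,4], [0,3,4], [1,2,3], [1,2,4], [1,3,4]

giving chain groups C_0 ≅ Z^5, C_1 ≅ Z^9, C_2 ≅ Z^6.

The boundary map ∂_1: C_1 → C_0 sends each edge [p,q] (with p < q) to q − p. For instance
  ∂[0,4] = [4] − [0].
As a 5×9 matrix over Z this has rank 4, with invariant factors (1,1,1,1).

Boundary ∂_2: C_2 → C_1 maps a triangle to the signed sum of its edges. For instance
  ∂[0,3,4] = [3,4] − [0,4] + [0,3],
  ∂[1,2,3] = [2,3] − [1,3] + [1,2].
The 9×6 boundary matrix has rank 5 and Smith normal form diag(1,1,1,1,1).

From H_k ≅ ker(∂_k) / im(∂_{k+1}) we obtain:

  H_0: rank C_0 − rank ∂_1 = 5 − 4 = 1, and the invariant factors of ∂_1 are all 1, so H_0 ≅ Z.

(K is a triangulation of the 2-sphere S^2.)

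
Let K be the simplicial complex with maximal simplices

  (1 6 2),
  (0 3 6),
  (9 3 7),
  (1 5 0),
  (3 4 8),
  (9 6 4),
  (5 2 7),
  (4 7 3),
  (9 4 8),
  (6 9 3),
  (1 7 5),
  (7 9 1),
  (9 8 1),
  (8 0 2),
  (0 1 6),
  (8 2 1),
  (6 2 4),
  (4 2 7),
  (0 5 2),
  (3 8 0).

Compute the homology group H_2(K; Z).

We work with the vertex ordering 0 < 1 < 2 < 3 < 4 < 5 < 6 < 7 < 8 < 9. The simplices of K, each written with vertices in increasing order, are:

  0-simplices (10): [0], [1], [2], [3], [4], [5], [6], [7], [8], [9]
  1-simplices (30): (30 of them)
  2-simplices (20): (20 of them)

giving chain groups C_0 ≅ Z^10, C_1 ≅ Z^30, C_2 ≅ Z^20.

Boundary ∂_1: C_1 → C_0 maps an edge to its endpoints' difference, ∂[p,q] = q − p.
The resulting 10×30 matrix has rank 9, and its Smith normal form has invariant factors (1,1,1,1,1,1,1,1,1).

∂_2: C_2 → C_1 maps a triangle to the signed sum of its edges. For instance
  ∂[2,4,7] = [4,7] − [2,7] + [2,4],
  ∂[2,5,7] = [5,7] − [2,7] + [2,5].
This gives a 30×20 integer matrix of rank 20; reducing to Smith normal form yields diagonal entries (1,1,1,1,1,1,1,1,1,1,1,1,1,1,1,1,1,1,1,2).

From H_k ≅ ker(∂_k) / im(∂_{k+1}) we obtain:

  H_2: rank ker ∂_2 − rank ∂_3 = (20 − 20) − 0 = 0, and there is no ∂_3, so H_2 ≅ 0.

H_2 ≅ 0.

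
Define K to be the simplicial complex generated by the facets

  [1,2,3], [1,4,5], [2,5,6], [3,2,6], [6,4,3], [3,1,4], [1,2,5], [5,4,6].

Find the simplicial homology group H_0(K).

K has 6 vertices, 12 edges, 8 triangles.
rank ∂_0 = 0, rank ∂_1 = 5 ⇒ b_0 = 6 − 0 − 5 = 1; all invariant factors of ∂_1 are 1 so no torsion. So H_0 = Z.

H_0 ≅ Z.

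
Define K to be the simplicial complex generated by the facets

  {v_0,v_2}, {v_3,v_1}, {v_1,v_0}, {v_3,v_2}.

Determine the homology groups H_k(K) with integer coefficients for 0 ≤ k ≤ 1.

We work with the vertex ordering v_0 < v_1 < v_2 < v_3. The simplices of K, each written with vertices in increasing order, are:

  0-simplices (4): [v_0], [v_1], [v_2], [v_3]
  1-simplices (4): [v_0,v_1], [v_0,v_2], [v_1,v_3], [v_2,v_3]

Hence C_0 ≅ Z^4, C_1 ≅ Z^4.

The boundary map ∂_1: C_1 → C_0 sends each edge [p,q] (with p < q) to q − p.
This gives a 4×4 integer matrix of rank 3; reducing to Smith normal form yields diagonal entries (1,1,1).

Reading off H_k = ker ∂_k / im ∂_{k+1}:

  H_0: rank C_0 − rank ∂_1 = 4 − 3 = 1, and the invariant factors of ∂_1 are all 1, so H_0 = Z.
  H_1: rank ker ∂_1 − rank ∂_2 = (4 − 3) − 0 = 1, and there is no ∂_2, so H_1 = Z.

(K is a triangulation of the circle S^1.)

H_0 = Z,  H_1 = Z.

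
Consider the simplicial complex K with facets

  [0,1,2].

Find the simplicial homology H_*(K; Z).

Fix the vertex order 0 < 1 < 2 and write every simplex with vertices in increasing order. Then dim K = 2 and the simplices of K are:

  0-simplices (3): [0], [1], [2]
  1-simplices (3): [0,1], [0,2], [1,2]
  2-simplices (1): [0,1,2]

Hence C_0 ≅ Z^3, C_1 ≅ Z^3, C_2 ≅ Z^1.

∂_1: C_1 → C_0 sends each edge [p,q] (with p < q) to q − p.
As a 3×3 matrix over Z this has rank 2, with invariant factors (1,1).

Boundary ∂_2: C_2 → C_1 sends each 2-simplex [p,q,r] to [q,r] − [p,r] + [p,q]. For instance
  ∂[0,1,2] = [1,2] − [0,2] + [0,1].
This gives a 3×1 integer matrix of rank 1; reducing to Smith normal form yields diagonal entries (1).

Computing H_k = (kernel of ∂_k) / (image of ∂_{k+1}):

  H_0: rank C_0 − rank ∂_1 = 3 − 2 = 1, and the invariant factors of ∂_1 are all 1, so H_0 ≅ Z.
  H_1: rank ker ∂_1 − rank ∂_2 = (3 − 2) − 1 = 0, and the invariant factors of ∂_2 are all 1, so H_1 ≅ 0.
  H_2: rank ker ∂_2 − rank ∂_3 = (1 − 1) − 0 = 0, and there is no ∂_3, so H_2 ≅ 0.

As a check, the Euler characteristic is 3 − 3 + 1 = 1, which agrees with 1 − 0 + 0 = 1.
(K is a triangulation of the 2-simplex.)

H_0 ≅ Z,  H_1 = 0,  H_2 = 0.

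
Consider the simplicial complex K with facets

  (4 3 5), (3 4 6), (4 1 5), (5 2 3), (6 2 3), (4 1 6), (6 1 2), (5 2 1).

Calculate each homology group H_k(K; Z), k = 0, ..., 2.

We work with the vertex ordering 1 < 2 < 3 < 4 < 5 < 6. The simplices of K, each written with vertices in increasing order, are:

  0-simplices (6): [1], [2], [3], [4], [5], [6]
  1-simplices (12): [1,2], [1,4], [1,5], [1,6], [2,3], [2,5], [2,6], [3,4], [3,5], [3,6], [4,5], [4,6]
  2-simplices (8): [1,2,5], [1,2,6], [1,4,5], [1,4,6], [2,3,5], [2,3,6], [3,4,5], [3,4,6]

so the chain groups are C_0 ≅ Z^6, C_1 ≅ Z^12, C_2 ≅ Z^8.

Boundary ∂_1: C_1 → C_0 is given by ∂[p,q] = [q] − [p]. For instance
  ∂[3,6] = [6] − [3].
As a 6×12 matrix over Z this has rank 5, with invariant factors (1,1,1,1,1).

The boundary map ∂_2: C_2 → C_1 acts by ∂[p,q,r] = [q,r] − [p,r] + [p,q]. For instance
  ∂[3,4,5] = [4,5] − [3,5] + [3,4],
  ∂[1,4,6] = [4,6] − [1,6] + [1,4].
This gives a 12×8 integer matrix of rank 7; reducing to Smith normal form yields diagonal entries (1,1,1,1,1,1,1).

Computing H_k = (kernel of ∂_k) / (image of ∂_{k+1}):

  H_0: rank C_0 − rank ∂_1 = 6 − 5 = 1, and the invariant factors of ∂_1 are all 1, so H_0 ≅ Z.
  H_1: rank ker ∂_1 − rank ∂_2 = (12 − 5) − 7 = 0, and the invariant factors of ∂_2 are all 1, so H_1 ≅ 0.
  H_2: rank ker ∂_2 − rank ∂_3 = (8 − 7) − 0 = 1, and there is no ∂_3, so H_2 ≅ Z.

As a check, the Euler characteristic is 6 − 12 + 8 = 2, which agrees with 1 − 0 + 1 = 2.

H_0 ≅ Z,  H_1 = 0,  H_2 ≅ Z.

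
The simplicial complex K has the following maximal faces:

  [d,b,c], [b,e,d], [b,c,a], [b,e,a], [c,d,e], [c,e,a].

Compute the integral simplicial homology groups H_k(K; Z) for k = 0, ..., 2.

H_0 = Z,  H_1 = 0,  H_2 = Z.

Order the vertices as a < b < c < d < e. Listing each simplex with vertices in this order, K has dimension 2 with simplices:

  0-simplices (5): a, b, c, d, e
  1-simplices (9): ab, ac, ae, bc, bd, be, cd, ce, de
  2-simplices (6): abc, abe, ace, bcd, bde, cde

so the chain groups are C_0 ≅ Z^5, C_1 ≅ Z^9, C_2 ≅ Z^6.

∂_1: C_1 → C_0 sends each edge [p,q] (with p < q) to q − p. For instance
  ∂bc = c − b.
The 5×9 boundary matrix has rank 4 and Smith normal form diag(1,1,1,1).

Boundary ∂_2: C_2 → C_1 sends each 2-simplex [p,q,r] to [q,r] − [p,r] + [p,q]. For instance
  ∂abe = be − ae + ab,
  ∂ace = ce − ae + ac.
This gives a 9×6 integer matrix of rank 5; reducing to Smith normal form yields diagonal entries (1,1,1,1,1).

Computing H_k = (kernel of ∂_k) / (image of ∂_{k+1}):

  H_0: rank C_0 − rank ∂_1 = 5 − 4 = 1, and the invariant factors of ∂_1 are all 1, so H_0 ≅ Z.
  H_1: rank ker ∂_1 − rank ∂_2 = (9 − 4) − 5 = 0, and the invariant factors of ∂_2 are all 1, so H_1 ≅ 0.
  H_2: rank ker ∂_2 − rank ∂_3 = (6 − 5) − 0 = 1, and there is no ∂_3, so H_2 ≅ Z.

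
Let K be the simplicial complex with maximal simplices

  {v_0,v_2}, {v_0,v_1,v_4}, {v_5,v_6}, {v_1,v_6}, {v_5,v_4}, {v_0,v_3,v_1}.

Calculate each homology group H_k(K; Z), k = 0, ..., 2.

Order the vertices as v_0 < v_1 < v_2 < v_3 < v_4 < v_5 < v_6. Listing each simplex with vertices in this order, K has dimension 2 with simplices:

  0-simplices (7): [v_0], [v_1], [v_2], [v_3], [v_4], [v_5], [v_6]
  1-simplices (9): [v_0,v_1], [v_0,v_2], [v_0,v_3], [v_0,v_4], [v_1,v_3], [v_1,v_4], [v_1,v_6], [v_4,v_5], [v_5,v_6]
  2-simplices (2): [v_0,v_1,v_3], [v_0,v_1,v_4]

so the chain groups are C_0 ≅ Z^7, C_1 ≅ Z^9, C_2 ≅ Z^2.

Boundary ∂_1: C_1 → C_0 sends each edge [p,q] (with p < q) to q − p.
This gives a 7×9 integer matrix of rank 6; reducing to Smith normal form yields diagonal entries (1,1,1,1,1,1).

∂_2: C_2 → C_1 sends each 2-simplex [p,q,r] to [q,r] − [p,r] + [p,q]. For instance
  ∂[v_0,v_1,v_4] = [v_1,v_4] − [v_0,v_4] + [v_0,v_1],
  ∂[v_0,v_1,v_3] = [v_1,v_3] − [v_0,v_3] + [v_0,v_1].
The resulting 9×2 matrix has rank 2, and its Smith normal form has invariant factors (1,1).

Reading off H_k = ker ∂_k / im ∂_{k+1}:

  H_0: rank C_0 − rank ∂_1 = 7 − 6 = 1, and the invariant factors of ∂_1 are all 1, so H_0 ≅ Z.
  H_1: rank ker ∂_1 − rank ∂_2 = (9 − 6) − 2 = 1, and the invariant factors of ∂_2 are all 1, so H_1 ≅ Z.
  H_2: rank ker ∂_2 − rank ∂_3 = (2 − 2) − 0 = 0, and there is no ∂_3, so H_2 ≅ 0.

H_0 ≅ Z,  H_1 ≅ Z,  H_2 = 0.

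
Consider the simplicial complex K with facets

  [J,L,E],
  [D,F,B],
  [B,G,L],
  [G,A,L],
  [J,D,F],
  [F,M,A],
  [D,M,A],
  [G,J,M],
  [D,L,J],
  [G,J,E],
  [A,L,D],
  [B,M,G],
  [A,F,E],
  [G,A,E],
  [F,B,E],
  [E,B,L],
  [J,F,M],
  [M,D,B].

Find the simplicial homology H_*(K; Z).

Order the vertices as A < B < D < E < F < G < J < L < M. Listing each simplex with vertices in this order, K has dimension 2 with simplices:

  0-simplices (9): A, B, D, E, F, G, J, L, M
  1-simplices (27): AD, AE, AF, AG, AL, AM, BD, BE, BF, BG, BL, BM, DF, DJ, DL, DM, EF, EG, EJ, EL, FJ, FM, GJ, GL, GM, JL, JM
  2-simplices (18): ADL, ADM, AEF, AEG, AFM, AGL, BDF, BDM, BEF, BEL, BGL, BGM, DFJ, DJL, EGJ, EJL, FJM, GJM

so the chain groups are C_0 ≅ Z^9, C_1 ≅ Z^27, C_2 ≅ Z^18.

∂_1: C_1 → C_0 maps an edge to its endpoints' difference, ∂[p,q] = q − p.
The resulting 9×27 matrix has rank 8, and its Smith normal form has invariant factors (1,1,1,1,1,1,1,1).

Boundary ∂_2: C_2 → C_1 maps a triangle to the signed sum of its edges. For instance
  ∂ADL = DL − AL + AD,
  ∂GJM = JM − GM + GJ.
The resulting 27×18 matrix has rank 18, and its Smith normal form has invariant factors (1,1,1,1,1,1,1,1,1,1,1,1,1,1,1,1,1,2).

Reading off H_k = ker ∂_k / im ∂_{k+1}:

  H_0: rank C_0 − rank ∂_1 = 9 − 8 = 1, and the invariant factors of ∂_1 are all 1, so H_0 ≅ Z.
  H_1: rank ker ∂_1 − rank ∂_2 = (27 − 8) − 18 = 1, and ∂_2 has invariant factor 2 > 1, so H_1 ≅ Z ⊕ Z/2.
  H_2: rank ker ∂_2 − rank ∂_3 = (18 − 18) − 0 = 0, and there is no ∂_3, so H_2 ≅ 0.

As a check, the Euler characteristic is 9 − 27 + 18 = 0, which agrees with 1 − 1 + 0 = 0.

H_0 = Z,  H_1 = Z ⊕ Z/2,  H_2 = 0.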